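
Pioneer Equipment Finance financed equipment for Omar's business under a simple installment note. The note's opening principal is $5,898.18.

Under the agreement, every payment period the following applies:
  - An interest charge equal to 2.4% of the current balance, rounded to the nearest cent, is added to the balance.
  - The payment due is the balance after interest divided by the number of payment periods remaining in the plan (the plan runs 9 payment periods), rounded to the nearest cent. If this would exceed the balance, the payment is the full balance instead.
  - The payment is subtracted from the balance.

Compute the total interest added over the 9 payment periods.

Payment period 1: $5,898.18 +$141.56 interest = $6,039.74; pay $671.08 → $5,368.66
Payment period 2: $5,368.66 +$128.85 interest = $5,497.51; pay $687.19 → $4,810.32
Payment period 3: $4,810.32 +$115.45 interest = $4,925.77; pay $703.68 → $4,222.09
Payment period 4: $4,222.09 +$101.33 interest = $4,323.42; pay $720.57 → $3,602.85
Payment period 5: $3,602.85 +$86.47 interest = $3,689.32; pay $737.86 → $2,951.46
Payment period 6: $2,951.46 +$70.84 interest = $3,022.30; pay $755.58 → $2,266.72
Payment period 7: $2,266.72 +$54.40 interest = $2,321.12; pay $773.71 → $1,547.41
Payment period 8: $1,547.41 +$37.14 interest = $1,584.55; pay $792.28 → $792.27
Payment period 9: $792.27 +$19.01 interest = $811.28; pay $811.28 → $0.00
Total interest: $141.56 + $128.85 + $115.45 + $101.33 + $86.47 + $70.84 + $54.40 + $37.14 + $19.01 = $755.05

$755.05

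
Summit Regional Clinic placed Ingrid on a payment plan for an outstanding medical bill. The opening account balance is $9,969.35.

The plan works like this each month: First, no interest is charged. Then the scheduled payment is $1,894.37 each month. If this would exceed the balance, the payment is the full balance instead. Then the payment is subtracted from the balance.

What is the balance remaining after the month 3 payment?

$4,286.24

# | Opening | Payment | End bal
1 | $9,969.35 | $1,894.37 | $8,074.98
2 | $8,074.98 | $1,894.37 | $6,180.61
3 | $6,180.61 | $1,894.37 | $4,286.24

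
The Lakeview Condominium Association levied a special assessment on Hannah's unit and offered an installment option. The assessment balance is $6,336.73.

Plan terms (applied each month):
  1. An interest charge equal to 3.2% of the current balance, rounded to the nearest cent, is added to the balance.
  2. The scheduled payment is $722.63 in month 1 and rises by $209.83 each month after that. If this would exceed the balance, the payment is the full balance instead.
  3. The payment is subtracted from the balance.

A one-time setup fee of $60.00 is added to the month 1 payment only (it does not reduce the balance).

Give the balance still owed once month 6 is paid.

Month 1: $6,336.73 +$202.78 interest = $6,539.51; pay $722.63 (+ $60.00 fee) → $5,816.88
Month 2: $5,816.88 +$186.14 interest = $6,003.02; pay $932.46 → $5,070.56
Month 3: $5,070.56 +$162.26 interest = $5,232.82; pay $1,142.29 → $4,090.53
Month 4: $4,090.53 +$130.90 interest = $4,221.43; pay $1,352.12 → $2,869.31
Month 5: $2,869.31 +$91.82 interest = $2,961.13; pay $1,561.95 → $1,399.18
Month 6: $1,399.18 +$44.77 interest = $1,443.95; pay $1,443.95 → $0.00

$0.00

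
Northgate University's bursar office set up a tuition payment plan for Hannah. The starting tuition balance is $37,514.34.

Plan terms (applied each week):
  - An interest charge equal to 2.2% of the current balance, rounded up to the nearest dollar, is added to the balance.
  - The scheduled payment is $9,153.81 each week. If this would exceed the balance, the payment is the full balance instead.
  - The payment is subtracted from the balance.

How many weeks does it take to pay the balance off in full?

5

# | Opening | Interest | Payment | End bal
1 | $37,514.34 | $826.00 | $9,153.81 | $29,186.53
2 | $29,186.53 | $643.00 | $9,153.81 | $20,675.72
3 | $20,675.72 | $455.00 | $9,153.81 | $11,976.91
4 | $11,976.91 | $264.00 | $9,153.81 | $3,087.10
5 | $3,087.10 | $68.00 | $3,155.10 | $0.00
Balance reaches $0.00 in week 5.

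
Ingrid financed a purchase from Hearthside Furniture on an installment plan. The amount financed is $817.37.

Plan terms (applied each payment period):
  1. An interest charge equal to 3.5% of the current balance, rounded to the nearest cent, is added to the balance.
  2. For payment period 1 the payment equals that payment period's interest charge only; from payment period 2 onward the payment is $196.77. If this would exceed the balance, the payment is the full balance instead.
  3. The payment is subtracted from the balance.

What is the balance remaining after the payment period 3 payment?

$475.16

Payment period 1: opening $817.37; interest $28.61 → $845.98; payment $28.61; balance $817.37
Payment period 2: opening $817.37; interest $28.61 → $845.98; payment $196.77; balance $649.21
Payment period 3: opening $649.21; interest $22.72 → $671.93; payment $196.77; balance $475.16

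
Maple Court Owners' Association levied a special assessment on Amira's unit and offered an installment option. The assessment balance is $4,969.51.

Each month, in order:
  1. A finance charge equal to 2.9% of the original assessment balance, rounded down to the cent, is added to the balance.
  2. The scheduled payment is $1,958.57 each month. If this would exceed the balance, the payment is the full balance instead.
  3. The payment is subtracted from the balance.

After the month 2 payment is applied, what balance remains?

Month 1: $4,969.51 +$144.11 interest = $5,113.62; pay $1,958.57 → $3,155.05
Month 2: $3,155.05 +$144.11 interest = $3,299.16; pay $1,958.57 → $1,340.59

$1,340.59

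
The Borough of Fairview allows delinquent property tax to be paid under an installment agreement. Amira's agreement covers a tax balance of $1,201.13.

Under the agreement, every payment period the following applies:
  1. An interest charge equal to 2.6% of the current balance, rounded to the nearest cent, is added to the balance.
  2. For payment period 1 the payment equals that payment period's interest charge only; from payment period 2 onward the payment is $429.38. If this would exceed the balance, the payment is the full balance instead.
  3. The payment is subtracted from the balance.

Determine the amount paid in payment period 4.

# | Opening | Interest | Payment | End bal
1 | $1,201.13 | $31.23 | $31.23 | $1,201.13
2 | $1,201.13 | $31.23 | $429.38 | $802.98
3 | $802.98 | $20.88 | $429.38 | $394.48
4 | $394.48 | $10.26 | $404.74 | $0.00

$404.74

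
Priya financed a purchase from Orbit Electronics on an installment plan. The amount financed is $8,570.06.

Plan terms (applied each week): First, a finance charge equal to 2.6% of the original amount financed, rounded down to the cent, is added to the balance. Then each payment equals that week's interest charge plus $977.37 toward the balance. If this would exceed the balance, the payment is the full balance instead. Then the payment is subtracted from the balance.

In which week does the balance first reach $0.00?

# | Opening | Interest | Payment | End bal
1 | $8,570.06 | $222.82 | $1,200.19 | $7,592.69
2 | $7,592.69 | $222.82 | $1,200.19 | $6,615.32
3 | $6,615.32 | $222.82 | $1,200.19 | $5,637.95
4 | $5,637.95 | $222.82 | $1,200.19 | $4,660.58
5 | $4,660.58 | $222.82 | $1,200.19 | $3,683.21
6 | $3,683.21 | $222.82 | $1,200.19 | $2,705.84
7 | $2,705.84 | $222.82 | $1,200.19 | $1,728.47
8 | $1,728.47 | $222.82 | $1,200.19 | $751.10
9 | $751.10 | $222.82 | $973.92 | $0.00
Balance reaches $0.00 in week 9.

9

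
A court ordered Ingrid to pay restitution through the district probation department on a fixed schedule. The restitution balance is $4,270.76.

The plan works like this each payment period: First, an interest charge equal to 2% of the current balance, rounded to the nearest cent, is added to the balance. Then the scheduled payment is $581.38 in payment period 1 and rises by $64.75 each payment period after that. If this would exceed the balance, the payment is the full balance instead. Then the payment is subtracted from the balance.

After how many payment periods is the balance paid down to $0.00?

7

Payment period 1: $4,270.76 +$85.42 interest = $4,356.18; pay $581.38 → $3,774.80
Payment period 2: $3,774.80 +$75.50 interest = $3,850.30; pay $646.13 → $3,204.17
Payment period 3: $3,204.17 +$64.08 interest = $3,268.25; pay $710.88 → $2,557.37
Payment period 4: $2,557.37 +$51.15 interest = $2,608.52; pay $775.63 → $1,832.89
Payment period 5: $1,832.89 +$36.66 interest = $1,869.55; pay $840.38 → $1,029.17
Payment period 6: $1,029.17 +$20.58 interest = $1,049.75; pay $905.13 → $144.62
Payment period 7: $144.62 +$2.89 interest = $147.51; pay $147.51 → $0.00
Balance reaches $0.00 in payment period 7.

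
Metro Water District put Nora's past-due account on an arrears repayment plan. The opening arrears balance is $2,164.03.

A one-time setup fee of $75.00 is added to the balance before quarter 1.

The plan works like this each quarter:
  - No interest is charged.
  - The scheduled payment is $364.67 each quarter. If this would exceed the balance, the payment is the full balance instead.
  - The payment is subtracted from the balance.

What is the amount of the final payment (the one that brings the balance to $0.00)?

Quarter 1: opening $2,239.03; payment $364.67; balance $1,874.36
Quarter 2: opening $1,874.36; payment $364.67; balance $1,509.69
Quarter 3: opening $1,509.69; payment $364.67; balance $1,145.02
Quarter 4: opening $1,145.02; payment $364.67; balance $780.35
Quarter 5: opening $780.35; payment $364.67; balance $415.68
Quarter 6: opening $415.68; payment $364.67; balance $51.01
Quarter 7: opening $51.01; payment $51.01; balance $0.00

$51.01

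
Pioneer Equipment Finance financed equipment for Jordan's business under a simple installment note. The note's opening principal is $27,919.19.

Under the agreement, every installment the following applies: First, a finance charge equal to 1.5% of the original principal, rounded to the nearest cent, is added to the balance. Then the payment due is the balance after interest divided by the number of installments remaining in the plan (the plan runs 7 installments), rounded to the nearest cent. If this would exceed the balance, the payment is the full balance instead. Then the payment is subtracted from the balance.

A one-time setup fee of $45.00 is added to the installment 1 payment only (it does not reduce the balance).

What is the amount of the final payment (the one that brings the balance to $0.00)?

$5,074.32

# | Opening | Interest | Payment | Fee | End bal
1 | $27,919.19 | $418.79 | $4,048.28 | $45.00 | $24,289.70
2 | $24,289.70 | $418.79 | $4,118.08 | — | $20,590.41
3 | $20,590.41 | $418.79 | $4,201.84 | — | $16,807.36
4 | $16,807.36 | $418.79 | $4,306.54 | — | $12,919.61
5 | $12,919.61 | $418.79 | $4,446.13 | — | $8,892.27
6 | $8,892.27 | $418.79 | $4,655.53 | — | $4,655.53
7 | $4,655.53 | $418.79 | $5,074.32 | — | $0.00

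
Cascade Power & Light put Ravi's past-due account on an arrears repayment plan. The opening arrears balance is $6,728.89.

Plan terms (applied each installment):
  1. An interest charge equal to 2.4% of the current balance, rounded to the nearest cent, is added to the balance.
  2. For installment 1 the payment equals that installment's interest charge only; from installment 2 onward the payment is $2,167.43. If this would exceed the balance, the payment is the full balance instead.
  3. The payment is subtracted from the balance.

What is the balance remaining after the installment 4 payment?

$565.49

Installment 1: $6,728.89 +$161.49 interest = $6,890.38; pay $161.49 → $6,728.89
Installment 2: $6,728.89 +$161.49 interest = $6,890.38; pay $2,167.43 → $4,722.95
Installment 3: $4,722.95 +$113.35 interest = $4,836.30; pay $2,167.43 → $2,668.87
Installment 4: $2,668.87 +$64.05 interest = $2,732.92; pay $2,167.43 → $565.49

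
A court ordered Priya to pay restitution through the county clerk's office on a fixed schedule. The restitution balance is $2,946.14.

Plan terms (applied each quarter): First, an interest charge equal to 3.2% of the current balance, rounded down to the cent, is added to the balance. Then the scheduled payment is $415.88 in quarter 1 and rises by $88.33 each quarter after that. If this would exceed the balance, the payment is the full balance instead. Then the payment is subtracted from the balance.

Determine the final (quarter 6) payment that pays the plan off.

Quarter 1: $2,946.14 +$94.27 interest = $3,040.41; pay $415.88 → $2,624.53
Quarter 2: $2,624.53 +$83.98 interest = $2,708.51; pay $504.21 → $2,204.30
Quarter 3: $2,204.30 +$70.53 interest = $2,274.83; pay $592.54 → $1,682.29
Quarter 4: $1,682.29 +$53.83 interest = $1,736.12; pay $680.87 → $1,055.25
Quarter 5: $1,055.25 +$33.76 interest = $1,089.01; pay $769.20 → $319.81
Quarter 6: $319.81 +$10.23 interest = $330.04; pay $330.04 → $0.00

$330.04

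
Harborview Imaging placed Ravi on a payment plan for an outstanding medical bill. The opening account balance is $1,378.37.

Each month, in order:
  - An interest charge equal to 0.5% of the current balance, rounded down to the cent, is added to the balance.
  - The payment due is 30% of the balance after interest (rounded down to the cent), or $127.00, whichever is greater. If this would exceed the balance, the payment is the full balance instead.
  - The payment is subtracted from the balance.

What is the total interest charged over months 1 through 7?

$20.70

Month 1: $1,378.37 +$6.89 interest = $1,385.26; pay $415.57 → $969.69
Month 2: $969.69 +$4.84 interest = $974.53; pay $292.35 → $682.18
Month 3: $682.18 +$3.41 interest = $685.59; pay $205.67 → $479.92
Month 4: $479.92 +$2.39 interest = $482.31; pay $144.69 → $337.62
Month 5: $337.62 +$1.68 interest = $339.30; pay $127.00 → $212.30
Month 6: $212.30 +$1.06 interest = $213.36; pay $127.00 → $86.36
Month 7: $86.36 +$0.43 interest = $86.79; pay $86.79 → $0.00
Total interest: $6.89 + $4.84 + $3.41 + $2.39 + $1.68 + $1.06 + $0.43 = $20.70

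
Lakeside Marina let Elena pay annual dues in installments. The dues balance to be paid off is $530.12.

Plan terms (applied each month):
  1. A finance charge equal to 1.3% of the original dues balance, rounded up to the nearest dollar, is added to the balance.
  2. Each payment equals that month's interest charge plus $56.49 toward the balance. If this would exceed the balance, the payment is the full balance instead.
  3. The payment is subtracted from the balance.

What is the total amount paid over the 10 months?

Month 1: $530.12 +$7.00 interest = $537.12; pay $63.49 → $473.63
Month 2: $473.63 +$7.00 interest = $480.63; pay $63.49 → $417.14
Month 3: $417.14 +$7.00 interest = $424.14; pay $63.49 → $360.65
Month 4: $360.65 +$7.00 interest = $367.65; pay $63.49 → $304.16
Month 5: $304.16 +$7.00 interest = $311.16; pay $63.49 → $247.67
Month 6: $247.67 +$7.00 interest = $254.67; pay $63.49 → $191.18
Month 7: $191.18 +$7.00 interest = $198.18; pay $63.49 → $134.69
Month 8: $134.69 +$7.00 interest = $141.69; pay $63.49 → $78.20
Month 9: $78.20 +$7.00 interest = $85.20; pay $63.49 → $21.71
Month 10: $21.71 +$7.00 interest = $28.71; pay $28.71 → $0.00
Total paid: $600.12

$600.12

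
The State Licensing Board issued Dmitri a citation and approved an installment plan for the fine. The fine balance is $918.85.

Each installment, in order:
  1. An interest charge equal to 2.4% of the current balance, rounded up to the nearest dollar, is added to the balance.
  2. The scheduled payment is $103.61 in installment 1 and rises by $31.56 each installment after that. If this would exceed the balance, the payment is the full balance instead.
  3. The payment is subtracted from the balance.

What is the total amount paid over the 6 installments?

$1,009.85

Installment 1: opening $918.85; interest $23.00 → $941.85; payment $103.61; balance $838.24
Installment 2: opening $838.24; interest $21.00 → $859.24; payment $135.17; balance $724.07
Installment 3: opening $724.07; interest $18.00 → $742.07; payment $166.73; balance $575.34
Installment 4: opening $575.34; interest $14.00 → $589.34; payment $198.29; balance $391.05
Installment 5: opening $391.05; interest $10.00 → $401.05; payment $229.85; balance $171.20
Installment 6: opening $171.20; interest $5.00 → $176.20; payment $176.20; balance $0.00
Total paid: $1,009.85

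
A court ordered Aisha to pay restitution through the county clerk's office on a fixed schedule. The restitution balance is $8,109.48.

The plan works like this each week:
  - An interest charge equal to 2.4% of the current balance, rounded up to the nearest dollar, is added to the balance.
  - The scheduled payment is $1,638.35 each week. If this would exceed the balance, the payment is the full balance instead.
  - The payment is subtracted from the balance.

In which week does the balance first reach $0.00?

6

# | Opening | Interest | Payment | End bal
1 | $8,109.48 | $195.00 | $1,638.35 | $6,666.13
2 | $6,666.13 | $160.00 | $1,638.35 | $5,187.78
3 | $5,187.78 | $125.00 | $1,638.35 | $3,674.43
4 | $3,674.43 | $89.00 | $1,638.35 | $2,125.08
5 | $2,125.08 | $52.00 | $1,638.35 | $538.73
6 | $538.73 | $13.00 | $551.73 | $0.00
Balance reaches $0.00 in week 6.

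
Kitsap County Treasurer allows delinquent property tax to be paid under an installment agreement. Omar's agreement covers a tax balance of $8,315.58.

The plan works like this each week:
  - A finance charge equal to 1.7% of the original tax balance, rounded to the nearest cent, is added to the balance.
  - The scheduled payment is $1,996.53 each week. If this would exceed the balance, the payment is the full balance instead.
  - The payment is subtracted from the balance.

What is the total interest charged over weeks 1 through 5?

$706.80

Week 1: opening $8,315.58; interest $141.36 → $8,456.94; payment $1,996.53; balance $6,460.41
Week 2: opening $6,460.41; interest $141.36 → $6,601.77; payment $1,996.53; balance $4,605.24
Week 3: opening $4,605.24; interest $141.36 → $4,746.60; payment $1,996.53; balance $2,750.07
Week 4: opening $2,750.07; interest $141.36 → $2,891.43; payment $1,996.53; balance $894.90
Week 5: opening $894.90; interest $141.36 → $1,036.26; payment $1,036.26; balance $0.00
Total interest: $141.36 + $141.36 + $141.36 + $141.36 + $141.36 = $706.80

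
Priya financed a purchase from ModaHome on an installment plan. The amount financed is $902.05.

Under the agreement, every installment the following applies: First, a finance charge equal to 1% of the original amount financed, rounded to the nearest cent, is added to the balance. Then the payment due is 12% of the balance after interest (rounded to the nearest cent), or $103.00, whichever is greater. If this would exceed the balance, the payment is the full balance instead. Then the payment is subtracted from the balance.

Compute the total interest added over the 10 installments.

# | Opening | Interest | Payment | End bal
1 | $902.05 | $9.02 | $109.33 | $801.74
2 | $801.74 | $9.02 | $103.00 | $707.76
3 | $707.76 | $9.02 | $103.00 | $613.78
4 | $613.78 | $9.02 | $103.00 | $519.80
5 | $519.80 | $9.02 | $103.00 | $425.82
6 | $425.82 | $9.02 | $103.00 | $331.84
7 | $331.84 | $9.02 | $103.00 | $237.86
8 | $237.86 | $9.02 | $103.00 | $143.88
9 | $143.88 | $9.02 | $103.00 | $49.90
10 | $49.90 | $9.02 | $58.92 | $0.00
Total interest: $9.02 + $9.02 + $9.02 + $9.02 + $9.02 + $9.02 + $9.02 + $9.02 + $9.02 + $9.02 = $90.20

$90.20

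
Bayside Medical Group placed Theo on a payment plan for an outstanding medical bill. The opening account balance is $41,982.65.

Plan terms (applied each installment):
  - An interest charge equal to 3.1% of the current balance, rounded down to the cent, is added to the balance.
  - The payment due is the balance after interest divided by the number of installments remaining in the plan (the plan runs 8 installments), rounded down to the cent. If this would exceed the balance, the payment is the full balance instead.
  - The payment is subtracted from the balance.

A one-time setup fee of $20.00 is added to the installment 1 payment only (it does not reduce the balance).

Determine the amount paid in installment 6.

$6,302.77

Installment 1: $41,982.65 +$1,301.46 interest = $43,284.11; pay $5,410.51 (+ $20.00 fee) → $37,873.60
Installment 2: $37,873.60 +$1,174.08 interest = $39,047.68; pay $5,578.24 → $33,469.44
Installment 3: $33,469.44 +$1,037.55 interest = $34,506.99; pay $5,751.16 → $28,755.83
Installment 4: $28,755.83 +$891.43 interest = $29,647.26; pay $5,929.45 → $23,717.81
Installment 5: $23,717.81 +$735.25 interest = $24,453.06; pay $6,113.26 → $18,339.80
Installment 6: $18,339.80 +$568.53 interest = $18,908.33; pay $6,302.77 → $12,605.56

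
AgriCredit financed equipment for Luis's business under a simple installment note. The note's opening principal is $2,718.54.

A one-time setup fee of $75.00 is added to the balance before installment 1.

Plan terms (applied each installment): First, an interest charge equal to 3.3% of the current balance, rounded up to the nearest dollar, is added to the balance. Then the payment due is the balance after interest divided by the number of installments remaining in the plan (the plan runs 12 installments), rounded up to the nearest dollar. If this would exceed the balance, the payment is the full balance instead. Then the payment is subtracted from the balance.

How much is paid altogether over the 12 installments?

$3,477.54

Installment 1: $2,793.54 +$93.00 interest = $2,886.54; pay $241.00 → $2,645.54
Installment 2: $2,645.54 +$88.00 interest = $2,733.54; pay $249.00 → $2,484.54
Installment 3: $2,484.54 +$82.00 interest = $2,566.54; pay $257.00 → $2,309.54
Installment 4: $2,309.54 +$77.00 interest = $2,386.54; pay $266.00 → $2,120.54
Installment 5: $2,120.54 +$70.00 interest = $2,190.54; pay $274.00 → $1,916.54
Installment 6: $1,916.54 +$64.00 interest = $1,980.54; pay $283.00 → $1,697.54
Installment 7: $1,697.54 +$57.00 interest = $1,754.54; pay $293.00 → $1,461.54
Installment 8: $1,461.54 +$49.00 interest = $1,510.54; pay $303.00 → $1,207.54
Installment 9: $1,207.54 +$40.00 interest = $1,247.54; pay $312.00 → $935.54
Installment 10: $935.54 +$31.00 interest = $966.54; pay $323.00 → $643.54
Installment 11: $643.54 +$22.00 interest = $665.54; pay $333.00 → $332.54
Installment 12: $332.54 +$11.00 interest = $343.54; pay $343.54 → $0.00
Total paid: $3,477.54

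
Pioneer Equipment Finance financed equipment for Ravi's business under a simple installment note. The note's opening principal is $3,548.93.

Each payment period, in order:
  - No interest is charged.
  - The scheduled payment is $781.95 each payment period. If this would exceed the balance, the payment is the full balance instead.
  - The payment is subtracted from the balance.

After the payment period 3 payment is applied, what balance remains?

# | Opening | Payment | End bal
1 | $3,548.93 | $781.95 | $2,766.98
2 | $2,766.98 | $781.95 | $1,985.03
3 | $1,985.03 | $781.95 | $1,203.08

$1,203.08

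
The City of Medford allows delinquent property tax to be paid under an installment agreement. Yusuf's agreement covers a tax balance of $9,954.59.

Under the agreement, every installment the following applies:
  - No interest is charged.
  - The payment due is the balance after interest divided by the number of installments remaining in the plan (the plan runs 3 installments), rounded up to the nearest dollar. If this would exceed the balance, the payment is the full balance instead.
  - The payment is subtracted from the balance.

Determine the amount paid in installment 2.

# | Opening | Payment | End bal
1 | $9,954.59 | $3,319.00 | $6,635.59
2 | $6,635.59 | $3,318.00 | $3,317.59

$3,318.00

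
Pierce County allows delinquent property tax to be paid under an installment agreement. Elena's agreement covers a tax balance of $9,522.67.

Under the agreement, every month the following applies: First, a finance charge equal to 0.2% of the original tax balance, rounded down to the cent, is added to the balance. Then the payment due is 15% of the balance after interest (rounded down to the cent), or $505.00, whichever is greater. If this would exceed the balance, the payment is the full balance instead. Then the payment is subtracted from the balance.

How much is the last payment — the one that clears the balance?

Month 1: $9,522.67 +$19.04 interest = $9,541.71; pay $1,431.25 → $8,110.46
Month 2: $8,110.46 +$19.04 interest = $8,129.50; pay $1,219.42 → $6,910.08
Month 3: $6,910.08 +$19.04 interest = $6,929.12; pay $1,039.36 → $5,889.76
Month 4: $5,889.76 +$19.04 interest = $5,908.80; pay $886.32 → $5,022.48
Month 5: $5,022.48 +$19.04 interest = $5,041.52; pay $756.22 → $4,285.30
Month 6: $4,285.30 +$19.04 interest = $4,304.34; pay $645.65 → $3,658.69
Month 7: $3,658.69 +$19.04 interest = $3,677.73; pay $551.65 → $3,126.08
Month 8: $3,126.08 +$19.04 interest = $3,145.12; pay $505.00 → $2,640.12
Month 9: $2,640.12 +$19.04 interest = $2,659.16; pay $505.00 → $2,154.16
Month 10: $2,154.16 +$19.04 interest = $2,173.20; pay $505.00 → $1,668.20
Month 11: $1,668.20 +$19.04 interest = $1,687.24; pay $505.00 → $1,182.24
Month 12: $1,182.24 +$19.04 interest = $1,201.28; pay $505.00 → $696.28
Month 13: $696.28 +$19.04 interest = $715.32; pay $505.00 → $210.32
Month 14: $210.32 +$19.04 interest = $229.36; pay $229.36 → $0.00

$229.36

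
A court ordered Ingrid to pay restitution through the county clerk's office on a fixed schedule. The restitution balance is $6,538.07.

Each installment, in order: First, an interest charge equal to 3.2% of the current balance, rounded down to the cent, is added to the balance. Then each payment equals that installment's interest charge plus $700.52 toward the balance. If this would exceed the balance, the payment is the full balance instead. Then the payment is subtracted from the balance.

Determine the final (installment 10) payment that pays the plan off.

$240.85

Installment 1: $6,538.07 +$209.21 interest = $6,747.28; pay $909.73 → $5,837.55
Installment 2: $5,837.55 +$186.80 interest = $6,024.35; pay $887.32 → $5,137.03
Installment 3: $5,137.03 +$164.38 interest = $5,301.41; pay $864.90 → $4,436.51
Installment 4: $4,436.51 +$141.96 interest = $4,578.47; pay $842.48 → $3,735.99
Installment 5: $3,735.99 +$119.55 interest = $3,855.54; pay $820.07 → $3,035.47
Installment 6: $3,035.47 +$97.13 interest = $3,132.60; pay $797.65 → $2,334.95
Installment 7: $2,334.95 +$74.71 interest = $2,409.66; pay $775.23 → $1,634.43
Installment 8: $1,634.43 +$52.30 interest = $1,686.73; pay $752.82 → $933.91
Installment 9: $933.91 +$29.88 interest = $963.79; pay $730.40 → $233.39
Installment 10: $233.39 +$7.46 interest = $240.85; pay $240.85 → $0.00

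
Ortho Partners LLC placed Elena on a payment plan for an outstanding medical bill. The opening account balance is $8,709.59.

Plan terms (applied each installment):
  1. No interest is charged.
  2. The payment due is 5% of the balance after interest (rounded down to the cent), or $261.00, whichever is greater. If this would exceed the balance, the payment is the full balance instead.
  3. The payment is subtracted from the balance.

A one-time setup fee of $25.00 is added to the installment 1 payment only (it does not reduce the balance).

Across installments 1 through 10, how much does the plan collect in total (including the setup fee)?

Installment 1: $8,709.59 − $435.47 (+ $25.00 fee) → $8,274.12
Installment 2: $8,274.12 − $413.70 → $7,860.42
Installment 3: $7,860.42 − $393.02 → $7,467.40
Installment 4: $7,467.40 − $373.37 → $7,094.03
Installment 5: $7,094.03 − $354.70 → $6,739.33
Installment 6: $6,739.33 − $336.96 → $6,402.37
Installment 7: $6,402.37 − $320.11 → $6,082.26
Installment 8: $6,082.26 − $304.11 → $5,778.15
Installment 9: $5,778.15 − $288.90 → $5,489.25
Installment 10: $5,489.25 − $274.46 → $5,214.79
Total paid: $3,519.80

$3,519.80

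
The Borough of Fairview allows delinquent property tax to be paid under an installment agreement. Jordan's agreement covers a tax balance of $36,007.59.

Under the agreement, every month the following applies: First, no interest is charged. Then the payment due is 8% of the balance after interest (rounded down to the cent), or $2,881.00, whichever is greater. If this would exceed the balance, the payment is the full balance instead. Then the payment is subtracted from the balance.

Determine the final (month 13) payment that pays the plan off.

$1,435.59

Month 1: opening $36,007.59; payment $2,881.00; balance $33,126.59
Month 2: opening $33,126.59; payment $2,881.00; balance $30,245.59
Month 3: opening $30,245.59; payment $2,881.00; balance $27,364.59
Month 4: opening $27,364.59; payment $2,881.00; balance $24,483.59
Month 5: opening $24,483.59; payment $2,881.00; balance $21,602.59
Month 6: opening $21,602.59; payment $2,881.00; balance $18,721.59
Month 7: opening $18,721.59; payment $2,881.00; balance $15,840.59
Month 8: opening $15,840.59; payment $2,881.00; balance $12,959.59
Month 9: opening $12,959.59; payment $2,881.00; balance $10,078.59
Month 10: opening $10,078.59; payment $2,881.00; balance $7,197.59
Month 11: opening $7,197.59; payment $2,881.00; balance $4,316.59
Month 12: opening $4,316.59; payment $2,881.00; balance $1,435.59
Month 13: opening $1,435.59; payment $1,435.59; balance $0.00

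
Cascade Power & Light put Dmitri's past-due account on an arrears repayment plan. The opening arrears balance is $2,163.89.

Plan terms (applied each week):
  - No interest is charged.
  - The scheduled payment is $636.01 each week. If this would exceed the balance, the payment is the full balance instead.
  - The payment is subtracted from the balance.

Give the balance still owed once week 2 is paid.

Week 1: $2,163.89 − $636.01 → $1,527.88
Week 2: $1,527.88 − $636.01 → $891.87

$891.87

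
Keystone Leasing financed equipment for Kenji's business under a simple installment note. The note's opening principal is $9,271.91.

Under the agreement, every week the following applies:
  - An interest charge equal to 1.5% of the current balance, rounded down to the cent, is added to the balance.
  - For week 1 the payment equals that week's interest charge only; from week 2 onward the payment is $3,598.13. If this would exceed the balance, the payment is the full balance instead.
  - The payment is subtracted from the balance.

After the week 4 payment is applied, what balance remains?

Week 1: opening $9,271.91; interest $139.07 → $9,410.98; payment $139.07; balance $9,271.91
Week 2: opening $9,271.91; interest $139.07 → $9,410.98; payment $3,598.13; balance $5,812.85
Week 3: opening $5,812.85; interest $87.19 → $5,900.04; payment $3,598.13; balance $2,301.91
Week 4: opening $2,301.91; interest $34.52 → $2,336.43; payment $2,336.43; balance $0.00

$0.00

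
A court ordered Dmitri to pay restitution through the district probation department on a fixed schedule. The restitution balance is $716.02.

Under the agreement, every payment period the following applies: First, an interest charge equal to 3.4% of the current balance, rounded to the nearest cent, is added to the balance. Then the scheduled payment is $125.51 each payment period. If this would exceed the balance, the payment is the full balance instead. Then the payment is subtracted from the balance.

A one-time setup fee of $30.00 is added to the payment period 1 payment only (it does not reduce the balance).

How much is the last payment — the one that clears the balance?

# | Opening | Interest | Payment | Fee | End bal
1 | $716.02 | $24.34 | $125.51 | $30.00 | $614.85
2 | $614.85 | $20.90 | $125.51 | — | $510.24
3 | $510.24 | $17.35 | $125.51 | — | $402.08
4 | $402.08 | $13.67 | $125.51 | — | $290.24
5 | $290.24 | $9.87 | $125.51 | — | $174.60
6 | $174.60 | $5.94 | $125.51 | — | $55.03
7 | $55.03 | $1.87 | $56.90 | — | $0.00

$56.90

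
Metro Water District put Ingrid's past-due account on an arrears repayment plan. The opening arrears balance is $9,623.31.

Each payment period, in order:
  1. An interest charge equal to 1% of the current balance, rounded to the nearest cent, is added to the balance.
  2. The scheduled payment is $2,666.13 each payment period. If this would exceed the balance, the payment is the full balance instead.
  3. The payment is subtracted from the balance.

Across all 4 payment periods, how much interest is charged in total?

Payment period 1: opening $9,623.31; interest $96.23 → $9,719.54; payment $2,666.13; balance $7,053.41
Payment period 2: opening $7,053.41; interest $70.53 → $7,123.94; payment $2,666.13; balance $4,457.81
Payment period 3: opening $4,457.81; interest $44.58 → $4,502.39; payment $2,666.13; balance $1,836.26
Payment period 4: opening $1,836.26; interest $18.36 → $1,854.62; payment $1,854.62; balance $0.00
Total interest: $96.23 + $70.53 + $44.58 + $18.36 = $229.70

$229.70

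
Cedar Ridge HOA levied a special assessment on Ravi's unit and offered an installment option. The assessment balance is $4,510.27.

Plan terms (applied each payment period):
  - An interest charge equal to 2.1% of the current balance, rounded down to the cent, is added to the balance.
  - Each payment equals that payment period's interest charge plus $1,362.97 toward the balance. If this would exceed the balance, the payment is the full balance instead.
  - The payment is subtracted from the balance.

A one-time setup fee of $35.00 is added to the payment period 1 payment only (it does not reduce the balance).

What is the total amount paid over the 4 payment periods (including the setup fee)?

# | Opening | Interest | Payment | Fee | End bal
1 | $4,510.27 | $94.71 | $1,457.68 | $35.00 | $3,147.30
2 | $3,147.30 | $66.09 | $1,429.06 | — | $1,784.33
3 | $1,784.33 | $37.47 | $1,400.44 | — | $421.36
4 | $421.36 | $8.84 | $430.20 | — | $0.00
Total paid: $4,752.38

$4,752.38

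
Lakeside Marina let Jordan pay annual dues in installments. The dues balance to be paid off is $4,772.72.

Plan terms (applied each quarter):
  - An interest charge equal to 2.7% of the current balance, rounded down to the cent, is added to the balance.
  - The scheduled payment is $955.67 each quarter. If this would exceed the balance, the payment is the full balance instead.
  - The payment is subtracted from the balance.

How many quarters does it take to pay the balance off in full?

# | Opening | Interest | Payment | End bal
1 | $4,772.72 | $128.86 | $955.67 | $3,945.91
2 | $3,945.91 | $106.53 | $955.67 | $3,096.77
3 | $3,096.77 | $83.61 | $955.67 | $2,224.71
4 | $2,224.71 | $60.06 | $955.67 | $1,329.10
5 | $1,329.10 | $35.88 | $955.67 | $409.31
6 | $409.31 | $11.05 | $420.36 | $0.00
Balance reaches $0.00 in quarter 6.

6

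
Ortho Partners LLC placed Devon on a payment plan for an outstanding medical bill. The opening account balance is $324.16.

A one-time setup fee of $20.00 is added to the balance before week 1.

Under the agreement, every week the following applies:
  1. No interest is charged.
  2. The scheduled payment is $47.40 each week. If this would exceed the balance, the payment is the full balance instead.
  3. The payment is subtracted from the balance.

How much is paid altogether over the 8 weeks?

Week 1: $344.16 − $47.40 → $296.76
Week 2: $296.76 − $47.40 → $249.36
Week 3: $249.36 − $47.40 → $201.96
Week 4: $201.96 − $47.40 → $154.56
Week 5: $154.56 − $47.40 → $107.16
Week 6: $107.16 − $47.40 → $59.76
Week 7: $59.76 − $47.40 → $12.36
Week 8: $12.36 − $12.36 → $0.00
Total paid: $344.16

$344.16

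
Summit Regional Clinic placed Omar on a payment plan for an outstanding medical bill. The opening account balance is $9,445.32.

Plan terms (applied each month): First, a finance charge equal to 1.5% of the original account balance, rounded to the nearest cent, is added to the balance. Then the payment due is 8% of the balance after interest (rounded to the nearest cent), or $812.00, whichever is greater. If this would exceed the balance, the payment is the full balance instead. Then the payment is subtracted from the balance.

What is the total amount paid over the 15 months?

$11,570.52

# | Opening | Interest | Payment | End bal
1 | $9,445.32 | $141.68 | $812.00 | $8,775.00
2 | $8,775.00 | $141.68 | $812.00 | $8,104.68
3 | $8,104.68 | $141.68 | $812.00 | $7,434.36
4 | $7,434.36 | $141.68 | $812.00 | $6,764.04
5 | $6,764.04 | $141.68 | $812.00 | $6,093.72
6 | $6,093.72 | $141.68 | $812.00 | $5,423.40
7 | $5,423.40 | $141.68 | $812.00 | $4,753.08
8 | $4,753.08 | $141.68 | $812.00 | $4,082.76
9 | $4,082.76 | $141.68 | $812.00 | $3,412.44
10 | $3,412.44 | $141.68 | $812.00 | $2,742.12
11 | $2,742.12 | $141.68 | $812.00 | $2,071.80
12 | $2,071.80 | $141.68 | $812.00 | $1,401.48
13 | $1,401.48 | $141.68 | $812.00 | $731.16
14 | $731.16 | $141.68 | $812.00 | $60.84
15 | $60.84 | $141.68 | $202.52 | $0.00
Total paid: $11,570.52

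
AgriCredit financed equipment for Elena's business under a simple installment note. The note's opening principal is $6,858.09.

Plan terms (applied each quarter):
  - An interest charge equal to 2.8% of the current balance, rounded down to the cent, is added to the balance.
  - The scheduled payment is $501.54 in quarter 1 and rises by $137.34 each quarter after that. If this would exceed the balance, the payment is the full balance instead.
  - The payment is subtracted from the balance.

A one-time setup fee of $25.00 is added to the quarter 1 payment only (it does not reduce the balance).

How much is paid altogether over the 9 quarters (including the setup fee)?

$7,941.04

# | Opening | Interest | Payment | Fee | End bal
1 | $6,858.09 | $192.02 | $501.54 | $25.00 | $6,548.57
2 | $6,548.57 | $183.35 | $638.88 | — | $6,093.04
3 | $6,093.04 | $170.60 | $776.22 | — | $5,487.42
4 | $5,487.42 | $153.64 | $913.56 | — | $4,727.50
5 | $4,727.50 | $132.37 | $1,050.90 | — | $3,808.97
6 | $3,808.97 | $106.65 | $1,188.24 | — | $2,727.38
7 | $2,727.38 | $76.36 | $1,325.58 | — | $1,478.16
8 | $1,478.16 | $41.38 | $1,462.92 | — | $56.62
9 | $56.62 | $1.58 | $58.20 | — | $0.00
Total paid: $7,941.04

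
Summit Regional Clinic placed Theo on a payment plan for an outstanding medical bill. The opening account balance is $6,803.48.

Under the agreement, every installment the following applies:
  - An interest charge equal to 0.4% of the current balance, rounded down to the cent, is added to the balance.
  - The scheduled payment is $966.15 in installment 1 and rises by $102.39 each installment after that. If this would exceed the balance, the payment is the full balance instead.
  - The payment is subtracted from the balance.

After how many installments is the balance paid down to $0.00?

# | Opening | Interest | Payment | End bal
1 | $6,803.48 | $27.21 | $966.15 | $5,864.54
2 | $5,864.54 | $23.45 | $1,068.54 | $4,819.45
3 | $4,819.45 | $19.27 | $1,170.93 | $3,667.79
4 | $3,667.79 | $14.67 | $1,273.32 | $2,409.14
5 | $2,409.14 | $9.63 | $1,375.71 | $1,043.06
6 | $1,043.06 | $4.17 | $1,047.23 | $0.00
Balance reaches $0.00 in installment 6.

6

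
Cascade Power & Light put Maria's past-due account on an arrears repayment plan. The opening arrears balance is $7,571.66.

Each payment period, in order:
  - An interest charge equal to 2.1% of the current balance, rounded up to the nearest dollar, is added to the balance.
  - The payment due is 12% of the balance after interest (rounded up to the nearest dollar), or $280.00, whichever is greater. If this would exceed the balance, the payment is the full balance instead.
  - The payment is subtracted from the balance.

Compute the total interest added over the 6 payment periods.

# | Opening | Interest | Payment | End bal
1 | $7,571.66 | $160.00 | $928.00 | $6,803.66
2 | $6,803.66 | $143.00 | $834.00 | $6,112.66
3 | $6,112.66 | $129.00 | $749.00 | $5,492.66
4 | $5,492.66 | $116.00 | $674.00 | $4,934.66
5 | $4,934.66 | $104.00 | $605.00 | $4,433.66
6 | $4,433.66 | $94.00 | $544.00 | $3,983.66
Total interest: $160.00 + $143.00 + $129.00 + $116.00 + $104.00 + $94.00 = $746.00

$746.00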